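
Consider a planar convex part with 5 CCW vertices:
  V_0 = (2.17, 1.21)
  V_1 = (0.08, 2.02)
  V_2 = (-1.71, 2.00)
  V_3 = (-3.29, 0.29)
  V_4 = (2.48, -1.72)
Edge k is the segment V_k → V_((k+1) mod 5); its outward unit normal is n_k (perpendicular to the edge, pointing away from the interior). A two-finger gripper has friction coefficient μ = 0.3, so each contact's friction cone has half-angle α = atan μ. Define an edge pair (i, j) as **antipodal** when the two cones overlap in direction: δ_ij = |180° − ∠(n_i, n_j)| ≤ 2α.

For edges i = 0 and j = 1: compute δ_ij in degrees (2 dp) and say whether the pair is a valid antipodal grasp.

δ = 158.18°, invalid

α = atan 0.3 = 16.70°;  2α = 33.40°
edge 0: e_0 = (-2.09, +0.81);  n_0 = (+0.3614, +0.9324)
edge 1: e_1 = (-1.79, -0.02);  n_1 = (-0.0112, +0.9999)
∠(n_0, n_1) = 21.82°
δ = |180° − 21.82°| = 158.18°
158.18° > 2α = 33.40°  →  invalid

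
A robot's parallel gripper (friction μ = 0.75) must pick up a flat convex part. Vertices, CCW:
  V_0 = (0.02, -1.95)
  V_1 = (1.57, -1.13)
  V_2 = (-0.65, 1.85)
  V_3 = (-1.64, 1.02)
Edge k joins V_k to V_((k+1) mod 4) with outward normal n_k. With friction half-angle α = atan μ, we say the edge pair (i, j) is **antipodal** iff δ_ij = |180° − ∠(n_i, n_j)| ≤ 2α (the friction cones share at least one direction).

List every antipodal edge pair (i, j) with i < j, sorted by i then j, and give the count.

count = 2; pairs: (0,2), (1,3)

α = atan 0.75 = 36.87°;  2α = 73.74°
n_0 = (+0.4676, -0.8839)
n_1 = (+0.8019, +0.5974)
n_2 = (-0.6425, +0.7663)
n_3 = (-0.8729, -0.4879)
  (0,1): δ = 81.20°  ·
  (0,2): δ = 12.10°  ✓
  (0,3): δ = 91.32°  ·
  (1,2): δ = 86.71°  ·
  (1,3): δ = 7.48°  ✓
  (2,3): δ = 100.77°  ·
antipodal pairs: 2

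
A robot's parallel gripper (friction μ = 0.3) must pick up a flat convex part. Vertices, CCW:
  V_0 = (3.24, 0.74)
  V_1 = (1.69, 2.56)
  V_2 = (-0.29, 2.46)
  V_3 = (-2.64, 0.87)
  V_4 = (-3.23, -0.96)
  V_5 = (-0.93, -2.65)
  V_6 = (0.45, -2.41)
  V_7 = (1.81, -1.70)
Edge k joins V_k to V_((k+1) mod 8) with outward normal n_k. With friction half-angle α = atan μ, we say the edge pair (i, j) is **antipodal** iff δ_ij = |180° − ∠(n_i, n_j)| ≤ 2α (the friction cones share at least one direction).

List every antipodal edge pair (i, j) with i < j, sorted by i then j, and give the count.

α = atan 0.3 = 16.70°;  2α = 33.40°
n_0 = (+0.7613, +0.6484)
n_1 = (-0.0504, +0.9987)
n_2 = (-0.5604, +0.8282)
n_3 = (-0.9518, +0.3069)
n_4 = (-0.5921, -0.8058)
n_5 = (+0.1713, -0.9852)
n_6 = (+0.4628, -0.8865)
n_7 = (+0.8628, -0.5056)
  (0,1): δ = 127.53°  ·
  (0,2): δ = 96.34°  ·
  (0,3): δ = 58.29°  ·
  (0,4): δ = 13.27°  ✓
  (0,5): δ = 59.45°  ·
  (0,6): δ = 77.15°  ·
  (0,7): δ = 109.21°  ·
  (1,2): δ = 148.81°  ·
  (1,3): δ = 110.76°  ·
  (1,4): δ = 39.20°  ·
  (1,5): δ = 6.97°  ✓
  (1,6): δ = 24.68°  ✓
  (1,7): δ = 56.74°  ·
  (2,3): δ = 141.95°  ·
  (2,4): δ = 70.39°  ·
  (2,5): δ = 24.22°  ✓
  (2,6): δ = 6.51°  ✓
  (2,7): δ = 25.54°  ✓
  (3,4): δ = 108.44°  ·
  (3,5): δ = 62.26°  ·
  (3,6): δ = 44.56°  ·
  (3,7): δ = 12.50°  ✓
  (4,5): δ = 133.83°  ·
  (4,6): δ = 116.12°  ·
  (4,7): δ = 84.07°  ·
  (5,6): δ = 162.30°  ·
  (5,7): δ = 130.24°  ·
  (6,7): δ = 147.94°  ·
antipodal pairs: 7

count = 7; pairs: (0,4), (1,5), (1,6), (2,5), (2,6), (2,7), (3,7)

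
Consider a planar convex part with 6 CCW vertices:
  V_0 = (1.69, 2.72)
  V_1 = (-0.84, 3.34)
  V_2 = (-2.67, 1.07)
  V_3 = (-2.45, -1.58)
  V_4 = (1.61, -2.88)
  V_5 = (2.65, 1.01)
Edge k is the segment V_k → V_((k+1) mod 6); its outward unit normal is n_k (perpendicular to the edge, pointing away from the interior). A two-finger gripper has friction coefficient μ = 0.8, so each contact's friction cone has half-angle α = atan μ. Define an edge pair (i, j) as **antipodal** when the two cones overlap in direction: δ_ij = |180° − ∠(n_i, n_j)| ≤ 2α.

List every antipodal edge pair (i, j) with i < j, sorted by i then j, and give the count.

count = 8; pairs: (0,2), (0,3), (1,3), (1,4), (1,5), (2,4), (2,5), (3,5)

α = atan 0.8 = 38.66°;  2α = 77.32°
n_0 = (+0.2380, +0.9713)
n_1 = (-0.7785, +0.6276)
n_2 = (-0.9966, -0.0827)
n_3 = (-0.3049, -0.9524)
n_4 = (+0.9661, -0.2583)
n_5 = (+0.8720, +0.4895)
  (0,1): δ = 115.11°  ·
  (0,2): δ = 71.48°  ✓
  (0,3): δ = 3.99°  ✓
  (0,4): δ = 88.80°  ·
  (0,5): δ = 133.08°  ·
  (1,2): δ = 136.38°  ·
  (1,3): δ = 68.88°  ✓
  (1,4): δ = 23.91°  ✓
  (1,5): δ = 68.18°  ✓
  (2,3): δ = 112.50°  ·
  (2,4): δ = 19.71°  ✓
  (2,5): δ = 24.56°  ✓
  (3,4): δ = 87.21°  ·
  (3,5): δ = 42.94°  ✓
  (4,5): δ = 135.72°  ·
antipodal pairs: 8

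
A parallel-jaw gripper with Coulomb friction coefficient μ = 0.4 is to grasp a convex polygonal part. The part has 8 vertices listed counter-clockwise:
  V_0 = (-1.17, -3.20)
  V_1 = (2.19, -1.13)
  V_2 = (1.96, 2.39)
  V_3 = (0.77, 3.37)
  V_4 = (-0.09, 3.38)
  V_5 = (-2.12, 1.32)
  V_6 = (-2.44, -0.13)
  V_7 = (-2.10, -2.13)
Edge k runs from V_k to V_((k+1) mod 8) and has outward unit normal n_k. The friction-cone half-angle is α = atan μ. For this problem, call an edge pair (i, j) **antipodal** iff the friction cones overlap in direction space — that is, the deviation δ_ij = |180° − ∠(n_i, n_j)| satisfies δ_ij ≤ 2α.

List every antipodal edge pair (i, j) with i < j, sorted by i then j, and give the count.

α = atan 0.4 = 21.80°;  2α = 43.60°
n_0 = (+0.5245, -0.8514)
n_1 = (+0.9979, +0.0652)
n_2 = (+0.6357, +0.7719)
n_3 = (+0.0116, +0.9999)
n_4 = (-0.7123, +0.7019)
n_5 = (-0.9765, +0.2155)
n_6 = (-0.9859, -0.1676)
n_7 = (-0.7548, -0.6560)
  (0,1): δ = 117.90°  ·
  (0,2): δ = 71.11°  ·
  (0,3): δ = 32.30°  ✓
  (0,4): δ = 13.78°  ✓
  (0,5): δ = 45.92°  ·
  (0,6): δ = 68.01°  ·
  (0,7): δ = 99.36°  ·
  (1,2): δ = 133.21°  ·
  (1,3): δ = 94.40°  ·
  (1,4): δ = 48.32°  ·
  (1,5): δ = 16.18°  ✓
  (1,6): δ = 5.91°  ✓
  (1,7): δ = 37.26°  ✓
  (2,3): δ = 141.19°  ·
  (2,4): δ = 95.11°  ·
  (2,5): δ = 62.97°  ·
  (2,6): δ = 40.88°  ✓
  (2,7): δ = 9.53°  ✓
  (3,4): δ = 133.91°  ·
  (3,5): δ = 101.78°  ·
  (3,6): δ = 79.69°  ·
  (3,7): δ = 48.34°  ·
  (4,5): δ = 147.87°  ·
  (4,6): δ = 125.77°  ·
  (4,7): δ = 94.42°  ·
  (5,6): δ = 157.91°  ·
  (5,7): δ = 126.56°  ·
  (6,7): δ = 148.65°  ·
antipodal pairs: 7

count = 7; pairs: (0,3), (0,4), (1,5), (1,6), (1,7), (2,6), (2,7)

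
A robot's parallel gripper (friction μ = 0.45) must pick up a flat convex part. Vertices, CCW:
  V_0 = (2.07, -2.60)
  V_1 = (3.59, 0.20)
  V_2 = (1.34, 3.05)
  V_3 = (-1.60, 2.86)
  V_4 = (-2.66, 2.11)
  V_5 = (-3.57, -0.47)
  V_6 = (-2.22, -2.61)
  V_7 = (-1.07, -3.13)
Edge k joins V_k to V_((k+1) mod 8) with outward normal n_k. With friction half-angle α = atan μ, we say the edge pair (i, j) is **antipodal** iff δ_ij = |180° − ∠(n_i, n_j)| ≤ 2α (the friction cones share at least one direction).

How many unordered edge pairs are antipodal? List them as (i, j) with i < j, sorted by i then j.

count = 7; pairs: (0,3), (0,4), (1,5), (1,6), (2,6), (2,7), (3,7)

α = atan 0.45 = 24.23°;  2α = 48.46°
n_0 = (+0.8789, -0.4771)
n_1 = (+0.7849, +0.6196)
n_2 = (-0.0645, +0.9979)
n_3 = (-0.5776, +0.8163)
n_4 = (-0.9431, +0.3326)
n_5 = (-0.8458, -0.5335)
n_6 = (-0.4120, -0.9112)
n_7 = (+0.1664, -0.9861)
  (0,1): δ = 113.21°  ·
  (0,2): δ = 57.81°  ·
  (0,3): δ = 26.22°  ✓
  (0,4): δ = 9.07°  ✓
  (0,5): δ = 60.74°  ·
  (0,6): δ = 94.16°  ·
  (0,7): δ = 128.08°  ·
  (1,2): δ = 124.59°  ·
  (1,3): δ = 93.01°  ·
  (1,4): δ = 57.72°  ·
  (1,5): δ = 6.04°  ✓
  (1,6): δ = 27.38°  ✓
  (1,7): δ = 61.29°  ·
  (2,3): δ = 148.42°  ·
  (2,4): δ = 113.13°  ·
  (2,5): δ = 61.45°  ·
  (2,6): δ = 28.03°  ✓
  (2,7): δ = 5.88°  ✓
  (3,4): δ = 144.71°  ·
  (3,5): δ = 93.04°  ·
  (3,6): δ = 59.61°  ·
  (3,7): δ = 25.70°  ✓
  (4,5): δ = 128.33°  ·
  (4,6): δ = 94.90°  ·
  (4,7): δ = 60.99°  ·
  (5,6): δ = 146.58°  ·
  (5,7): δ = 112.66°  ·
  (6,7): δ = 146.09°  ·
antipodal pairs: 7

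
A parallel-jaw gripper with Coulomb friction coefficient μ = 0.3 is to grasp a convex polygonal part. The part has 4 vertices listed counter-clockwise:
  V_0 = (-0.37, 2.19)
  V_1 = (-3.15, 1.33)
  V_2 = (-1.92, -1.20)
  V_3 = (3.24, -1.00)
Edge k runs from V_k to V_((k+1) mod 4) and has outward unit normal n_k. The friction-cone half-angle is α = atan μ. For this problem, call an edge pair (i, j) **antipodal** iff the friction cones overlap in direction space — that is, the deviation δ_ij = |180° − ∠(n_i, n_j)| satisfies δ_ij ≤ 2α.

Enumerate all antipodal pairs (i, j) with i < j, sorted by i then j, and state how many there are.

count = 2; pairs: (0,2), (1,3)

α = atan 0.3 = 16.70°;  2α = 33.40°
n_0 = (-0.2955, +0.9553)
n_1 = (-0.8993, -0.4372)
n_2 = (+0.0387, -0.9992)
n_3 = (+0.6622, +0.7494)
  (0,1): δ = 81.26°  ·
  (0,2): δ = 14.97°  ✓
  (0,3): δ = 121.34°  ·
  (1,2): δ = 113.71°  ·
  (1,3): δ = 22.61°  ✓
  (2,3): δ = 43.69°  ·
antipodal pairs: 2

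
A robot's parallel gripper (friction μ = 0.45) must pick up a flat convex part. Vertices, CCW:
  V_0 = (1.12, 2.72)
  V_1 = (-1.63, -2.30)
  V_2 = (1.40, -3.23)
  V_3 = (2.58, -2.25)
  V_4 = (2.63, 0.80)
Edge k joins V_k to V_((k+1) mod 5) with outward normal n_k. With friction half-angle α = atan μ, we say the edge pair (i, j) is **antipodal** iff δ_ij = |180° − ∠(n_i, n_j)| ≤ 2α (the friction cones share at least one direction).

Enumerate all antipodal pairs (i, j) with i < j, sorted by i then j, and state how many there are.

count = 3; pairs: (0,2), (0,3), (1,4)

α = atan 0.45 = 24.23°;  2α = 48.46°
n_0 = (-0.8770, +0.4804)
n_1 = (-0.2934, -0.9560)
n_2 = (+0.6389, -0.7693)
n_3 = (+0.9999, -0.0164)
n_4 = (+0.7860, +0.6182)
  (0,1): δ = 78.35°  ·
  (0,2): δ = 21.58°  ✓
  (0,3): δ = 27.78°  ✓
  (0,4): δ = 66.90°  ·
  (1,2): δ = 123.23°  ·
  (1,3): δ = 73.88°  ·
  (1,4): δ = 34.75°  ✓
  (2,3): δ = 130.65°  ·
  (2,4): δ = 91.53°  ·
  (3,4): δ = 140.88°  ·
antipodal pairs: 3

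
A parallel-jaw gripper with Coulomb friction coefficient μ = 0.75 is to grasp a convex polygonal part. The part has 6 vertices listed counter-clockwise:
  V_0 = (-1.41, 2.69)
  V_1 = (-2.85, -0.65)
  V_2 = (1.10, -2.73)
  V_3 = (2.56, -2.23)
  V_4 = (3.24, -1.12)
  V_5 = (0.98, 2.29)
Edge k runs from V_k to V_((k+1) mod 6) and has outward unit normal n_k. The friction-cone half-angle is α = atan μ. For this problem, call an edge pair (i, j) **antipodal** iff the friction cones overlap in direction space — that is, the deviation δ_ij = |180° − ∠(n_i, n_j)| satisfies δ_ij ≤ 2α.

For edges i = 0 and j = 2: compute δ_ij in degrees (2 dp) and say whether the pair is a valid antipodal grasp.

δ = 47.77°, valid

α = atan 0.75 = 36.87°;  2α = 73.74°
edge 0: e_0 = (-1.44, -3.34);  n_0 = (-0.9183, +0.3959)
edge 2: e_2 = (+1.46, +0.50);  n_2 = (+0.3240, -0.9461)
∠(n_0, n_2) = 132.23°
δ = |180° − 132.23°| = 47.77°
47.77° ≤ 2α = 73.74°  →  valid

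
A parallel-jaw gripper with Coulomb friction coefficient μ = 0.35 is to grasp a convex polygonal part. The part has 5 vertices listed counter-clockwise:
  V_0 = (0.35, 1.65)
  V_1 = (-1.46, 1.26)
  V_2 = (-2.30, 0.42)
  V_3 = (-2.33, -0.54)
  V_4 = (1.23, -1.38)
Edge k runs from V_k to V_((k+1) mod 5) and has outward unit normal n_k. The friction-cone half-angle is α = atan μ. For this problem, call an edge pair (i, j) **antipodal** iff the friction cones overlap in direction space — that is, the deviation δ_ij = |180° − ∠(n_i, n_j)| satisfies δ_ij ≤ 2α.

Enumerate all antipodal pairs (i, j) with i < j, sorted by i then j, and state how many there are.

α = atan 0.35 = 19.29°;  2α = 38.58°
n_0 = (-0.2106, +0.9776)
n_1 = (-0.7071, +0.7071)
n_2 = (-0.9995, +0.0312)
n_3 = (-0.2296, -0.9733)
n_4 = (+0.9603, +0.2789)
  (0,1): δ = 147.16°  ·
  (0,2): δ = 103.95°  ·
  (0,3): δ = 25.44°  ✓
  (0,4): δ = 94.04°  ·
  (1,2): δ = 136.79°  ·
  (1,3): δ = 58.28°  ·
  (1,4): δ = 61.19°  ·
  (2,3): δ = 101.49°  ·
  (2,4): δ = 17.98°  ✓
  (3,4): δ = 60.53°  ·
antipodal pairs: 2

count = 2; pairs: (0,3), (2,4)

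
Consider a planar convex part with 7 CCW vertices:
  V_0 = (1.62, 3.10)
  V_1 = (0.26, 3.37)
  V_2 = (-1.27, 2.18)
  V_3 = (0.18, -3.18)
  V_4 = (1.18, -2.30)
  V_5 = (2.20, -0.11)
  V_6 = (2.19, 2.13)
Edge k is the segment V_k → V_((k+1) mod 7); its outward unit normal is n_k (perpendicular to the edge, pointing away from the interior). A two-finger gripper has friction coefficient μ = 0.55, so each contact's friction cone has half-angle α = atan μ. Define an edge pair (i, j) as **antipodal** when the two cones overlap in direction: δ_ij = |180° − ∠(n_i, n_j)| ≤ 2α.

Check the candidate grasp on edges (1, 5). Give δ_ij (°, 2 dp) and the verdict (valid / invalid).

α = atan 0.55 = 28.81°;  2α = 57.62°
edge 1: e_1 = (-1.53, -1.19);  n_1 = (-0.6139, +0.7894)
edge 5: e_5 = (-0.01, +2.24);  n_5 = (+1.0000, +0.0045)
∠(n_1, n_5) = 127.62°
δ = |180° − 127.62°| = 52.38°
52.38° ≤ 2α = 57.62°  →  valid

δ = 52.38°, valid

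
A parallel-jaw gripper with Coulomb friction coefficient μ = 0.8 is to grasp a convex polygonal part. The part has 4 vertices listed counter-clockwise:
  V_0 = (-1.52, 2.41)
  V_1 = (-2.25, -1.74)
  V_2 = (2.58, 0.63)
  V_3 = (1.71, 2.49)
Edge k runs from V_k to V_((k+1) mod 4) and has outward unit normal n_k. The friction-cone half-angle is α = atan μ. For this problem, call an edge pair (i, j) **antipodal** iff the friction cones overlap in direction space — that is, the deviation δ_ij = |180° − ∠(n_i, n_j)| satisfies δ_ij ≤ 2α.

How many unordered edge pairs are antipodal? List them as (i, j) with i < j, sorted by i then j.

count = 3; pairs: (0,1), (0,2), (1,3)

α = atan 0.8 = 38.66°;  2α = 77.32°
n_0 = (-0.9849, +0.1732)
n_1 = (+0.4405, -0.8977)
n_2 = (+0.9058, +0.4237)
n_3 = (-0.0248, +0.9997)
  (0,1): δ = 53.89°  ✓
  (0,2): δ = 35.04°  ✓
  (0,3): δ = 101.40°  ·
  (1,2): δ = 91.07°  ·
  (1,3): δ = 24.72°  ✓
  (2,3): δ = 113.65°  ·
antipodal pairs: 3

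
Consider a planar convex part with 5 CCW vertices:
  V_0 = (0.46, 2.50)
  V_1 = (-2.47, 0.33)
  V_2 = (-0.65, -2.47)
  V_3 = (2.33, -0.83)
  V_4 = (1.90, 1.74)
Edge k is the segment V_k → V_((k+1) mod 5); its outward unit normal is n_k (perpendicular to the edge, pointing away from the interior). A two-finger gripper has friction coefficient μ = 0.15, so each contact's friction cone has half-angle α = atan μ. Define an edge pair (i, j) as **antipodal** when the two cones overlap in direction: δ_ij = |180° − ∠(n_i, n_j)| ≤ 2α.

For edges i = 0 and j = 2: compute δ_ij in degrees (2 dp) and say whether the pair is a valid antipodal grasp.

α = atan 0.15 = 8.53°;  2α = 17.06°
edge 0: e_0 = (-2.93, -2.17);  n_0 = (-0.5952, +0.8036)
edge 2: e_2 = (+2.98, +1.64);  n_2 = (+0.4821, -0.8761)
∠(n_0, n_2) = 172.30°
δ = |180° − 172.30°| = 7.70°
7.70° ≤ 2α = 17.06°  →  valid

δ = 7.70°, valid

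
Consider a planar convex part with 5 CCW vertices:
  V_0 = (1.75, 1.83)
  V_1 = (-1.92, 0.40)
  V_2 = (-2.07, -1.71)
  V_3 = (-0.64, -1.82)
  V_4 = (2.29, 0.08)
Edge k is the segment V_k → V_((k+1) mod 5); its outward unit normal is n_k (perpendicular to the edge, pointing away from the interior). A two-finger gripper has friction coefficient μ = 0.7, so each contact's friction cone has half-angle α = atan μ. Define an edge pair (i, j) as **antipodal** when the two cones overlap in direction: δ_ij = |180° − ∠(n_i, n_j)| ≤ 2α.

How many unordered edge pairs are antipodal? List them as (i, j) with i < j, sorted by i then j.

α = atan 0.7 = 34.99°;  2α = 69.98°
n_0 = (-0.3631, +0.9318)
n_1 = (-0.9975, +0.0709)
n_2 = (-0.0767, -0.9971)
n_3 = (+0.5441, -0.8390)
n_4 = (+0.9555, +0.2949)
  (0,1): δ = 115.35°  ·
  (0,2): δ = 25.69°  ✓
  (0,3): δ = 11.67°  ✓
  (0,4): δ = 85.86°  ·
  (1,2): δ = 90.33°  ·
  (1,3): δ = 52.97°  ✓
  (1,4): δ = 21.22°  ✓
  (2,3): δ = 142.64°  ·
  (2,4): δ = 68.45°  ✓
  (3,4): δ = 105.81°  ·
antipodal pairs: 5

count = 5; pairs: (0,2), (0,3), (1,3), (1,4), (2,4)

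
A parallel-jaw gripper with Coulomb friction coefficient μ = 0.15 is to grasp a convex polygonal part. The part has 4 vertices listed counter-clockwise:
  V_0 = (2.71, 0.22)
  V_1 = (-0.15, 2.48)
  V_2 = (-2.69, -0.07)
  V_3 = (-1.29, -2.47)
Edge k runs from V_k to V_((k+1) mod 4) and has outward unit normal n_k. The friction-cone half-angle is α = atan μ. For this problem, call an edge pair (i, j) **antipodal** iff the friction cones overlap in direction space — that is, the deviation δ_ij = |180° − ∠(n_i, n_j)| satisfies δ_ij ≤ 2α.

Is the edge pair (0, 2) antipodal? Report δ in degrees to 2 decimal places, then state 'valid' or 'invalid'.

α = atan 0.15 = 8.53°;  2α = 17.06°
edge 0: e_0 = (-2.86, +2.26);  n_0 = (+0.6200, +0.7846)
edge 2: e_2 = (+1.40, -2.40);  n_2 = (-0.8638, -0.5039)
∠(n_0, n_2) = 158.57°
δ = |180° − 158.57°| = 21.43°
21.43° > 2α = 17.06°  →  invalid

δ = 21.43°, invalid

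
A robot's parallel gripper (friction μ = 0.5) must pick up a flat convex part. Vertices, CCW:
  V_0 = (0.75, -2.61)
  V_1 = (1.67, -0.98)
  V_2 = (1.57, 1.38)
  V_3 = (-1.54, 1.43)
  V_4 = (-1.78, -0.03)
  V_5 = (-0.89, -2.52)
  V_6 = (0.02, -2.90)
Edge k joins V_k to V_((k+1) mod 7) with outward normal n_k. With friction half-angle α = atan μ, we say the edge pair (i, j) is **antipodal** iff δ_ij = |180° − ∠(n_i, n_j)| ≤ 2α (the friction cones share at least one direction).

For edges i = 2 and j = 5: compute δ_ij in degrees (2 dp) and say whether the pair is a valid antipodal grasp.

α = atan 0.5 = 26.57°;  2α = 53.13°
edge 2: e_2 = (-3.11, +0.05);  n_2 = (+0.0161, +0.9999)
edge 5: e_5 = (+0.91, -0.38);  n_5 = (-0.3853, -0.9228)
∠(n_2, n_5) = 158.26°
δ = |180° − 158.26°| = 21.74°
21.74° ≤ 2α = 53.13°  →  valid

δ = 21.74°, valid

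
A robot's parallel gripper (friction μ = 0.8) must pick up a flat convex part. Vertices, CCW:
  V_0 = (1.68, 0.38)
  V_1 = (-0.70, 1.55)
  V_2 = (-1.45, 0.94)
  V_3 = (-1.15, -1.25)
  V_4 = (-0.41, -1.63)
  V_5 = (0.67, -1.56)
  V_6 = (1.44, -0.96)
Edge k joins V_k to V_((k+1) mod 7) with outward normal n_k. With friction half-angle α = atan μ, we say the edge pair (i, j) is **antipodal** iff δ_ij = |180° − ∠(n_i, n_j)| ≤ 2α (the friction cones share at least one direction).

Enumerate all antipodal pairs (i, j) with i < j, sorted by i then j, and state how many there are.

count = 11; pairs: (0,2), (0,3), (0,4), (0,5), (1,3), (1,4), (1,5), (1,6), (2,5), (2,6), (3,6)

α = atan 0.8 = 38.66°;  2α = 77.32°
n_0 = (+0.4412, +0.8974)
n_1 = (-0.6310, +0.7758)
n_2 = (-0.9907, -0.1357)
n_3 = (-0.4568, -0.8896)
n_4 = (+0.0647, -0.9979)
n_5 = (+0.6146, -0.7888)
n_6 = (+0.9843, -0.1763)
  (0,1): δ = 114.70°  ·
  (0,2): δ = 56.02°  ✓
  (0,3): δ = 1.00°  ✓
  (0,4): δ = 29.89°  ✓
  (0,5): δ = 64.11°  ✓
  (0,6): δ = 106.02°  ·
  (1,2): δ = 121.32°  ·
  (1,3): δ = 66.30°  ✓
  (1,4): δ = 35.41°  ✓
  (1,5): δ = 1.20°  ✓
  (1,6): δ = 40.72°  ✓
  (2,3): δ = 124.98°  ·
  (2,4): δ = 94.09°  ·
  (2,5): δ = 59.87°  ✓
  (2,6): δ = 17.95°  ✓
  (3,4): δ = 149.11°  ·
  (3,5): δ = 114.89°  ·
  (3,6): δ = 72.97°  ✓
  (4,5): δ = 145.78°  ·
  (4,6): δ = 103.86°  ·
  (5,6): δ = 138.08°  ·
antipodal pairs: 11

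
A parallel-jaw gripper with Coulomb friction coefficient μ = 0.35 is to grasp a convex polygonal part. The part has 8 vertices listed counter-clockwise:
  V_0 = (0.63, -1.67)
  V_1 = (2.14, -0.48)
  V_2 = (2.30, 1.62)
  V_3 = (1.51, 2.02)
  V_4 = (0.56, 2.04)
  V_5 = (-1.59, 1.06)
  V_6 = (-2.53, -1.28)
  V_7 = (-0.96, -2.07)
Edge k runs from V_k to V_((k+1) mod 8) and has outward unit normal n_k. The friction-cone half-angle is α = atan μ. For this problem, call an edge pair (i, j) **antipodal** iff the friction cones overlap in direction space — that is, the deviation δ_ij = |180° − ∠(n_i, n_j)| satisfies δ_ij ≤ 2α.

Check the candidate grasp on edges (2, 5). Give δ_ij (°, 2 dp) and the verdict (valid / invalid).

δ = 85.03°, invalid

α = atan 0.35 = 19.29°;  2α = 38.58°
edge 2: e_2 = (-0.79, +0.40);  n_2 = (+0.4517, +0.8922)
edge 5: e_5 = (-0.94, -2.34);  n_5 = (-0.9279, +0.3728)
∠(n_2, n_5) = 94.97°
δ = |180° − 94.97°| = 85.03°
85.03° > 2α = 38.58°  →  invalid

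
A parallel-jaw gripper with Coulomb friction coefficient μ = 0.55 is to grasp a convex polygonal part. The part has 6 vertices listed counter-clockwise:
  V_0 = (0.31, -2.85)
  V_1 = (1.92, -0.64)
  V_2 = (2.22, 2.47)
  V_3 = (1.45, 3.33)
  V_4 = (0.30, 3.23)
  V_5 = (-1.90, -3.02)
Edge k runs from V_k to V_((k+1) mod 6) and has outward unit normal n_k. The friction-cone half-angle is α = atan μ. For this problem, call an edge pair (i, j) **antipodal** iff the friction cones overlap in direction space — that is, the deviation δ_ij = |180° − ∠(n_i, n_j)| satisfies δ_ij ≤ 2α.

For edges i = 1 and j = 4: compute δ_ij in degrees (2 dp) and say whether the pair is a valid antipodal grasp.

δ = 13.88°, valid

α = atan 0.55 = 28.81°;  2α = 57.62°
edge 1: e_1 = (+0.30, +3.11);  n_1 = (+0.9954, -0.0960)
edge 4: e_4 = (-2.20, -6.25);  n_4 = (-0.9433, +0.3320)
∠(n_1, n_4) = 166.12°
δ = |180° − 166.12°| = 13.88°
13.88° ≤ 2α = 57.62°  →  valid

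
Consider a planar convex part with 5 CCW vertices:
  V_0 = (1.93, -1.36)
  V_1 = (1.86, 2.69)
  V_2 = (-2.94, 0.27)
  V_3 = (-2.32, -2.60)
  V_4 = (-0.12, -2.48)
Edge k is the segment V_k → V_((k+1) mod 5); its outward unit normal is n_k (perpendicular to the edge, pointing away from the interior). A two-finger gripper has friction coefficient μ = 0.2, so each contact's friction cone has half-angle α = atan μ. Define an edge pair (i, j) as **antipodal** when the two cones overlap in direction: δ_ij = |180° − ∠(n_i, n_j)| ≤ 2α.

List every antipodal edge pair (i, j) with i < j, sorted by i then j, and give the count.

count = 2; pairs: (0,2), (1,4)

α = atan 0.2 = 11.31°;  2α = 22.62°
n_0 = (+0.9999, +0.0173)
n_1 = (-0.4502, +0.8929)
n_2 = (-0.9775, -0.2112)
n_3 = (+0.0545, -0.9985)
n_4 = (+0.4795, -0.8776)
  (0,1): δ = 64.23°  ·
  (0,2): δ = 11.20°  ✓
  (0,3): δ = 92.13°  ·
  (0,4): δ = 117.66°  ·
  (1,2): δ = 104.57°  ·
  (1,3): δ = 23.63°  ·
  (1,4): δ = 1.89°  ✓
  (2,3): δ = 99.07°  ·
  (2,4): δ = 73.54°  ·
  (3,4): δ = 154.47°  ·
antipodal pairs: 2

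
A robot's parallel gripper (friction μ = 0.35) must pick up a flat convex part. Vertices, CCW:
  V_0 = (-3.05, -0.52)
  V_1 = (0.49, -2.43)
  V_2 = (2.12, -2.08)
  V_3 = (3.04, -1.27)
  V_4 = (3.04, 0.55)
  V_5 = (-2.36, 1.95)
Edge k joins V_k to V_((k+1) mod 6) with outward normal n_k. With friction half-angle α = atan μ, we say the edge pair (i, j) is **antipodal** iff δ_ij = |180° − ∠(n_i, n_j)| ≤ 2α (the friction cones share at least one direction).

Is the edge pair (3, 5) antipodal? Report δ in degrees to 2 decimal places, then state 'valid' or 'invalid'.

δ = 15.61°, valid

α = atan 0.35 = 19.29°;  2α = 38.58°
edge 3: e_3 = (+0.00, +1.82);  n_3 = (+1.0000, -0.0000)
edge 5: e_5 = (-0.69, -2.47);  n_5 = (-0.9631, +0.2691)
∠(n_3, n_5) = 164.39°
δ = |180° − 164.39°| = 15.61°
15.61° ≤ 2α = 38.58°  →  valid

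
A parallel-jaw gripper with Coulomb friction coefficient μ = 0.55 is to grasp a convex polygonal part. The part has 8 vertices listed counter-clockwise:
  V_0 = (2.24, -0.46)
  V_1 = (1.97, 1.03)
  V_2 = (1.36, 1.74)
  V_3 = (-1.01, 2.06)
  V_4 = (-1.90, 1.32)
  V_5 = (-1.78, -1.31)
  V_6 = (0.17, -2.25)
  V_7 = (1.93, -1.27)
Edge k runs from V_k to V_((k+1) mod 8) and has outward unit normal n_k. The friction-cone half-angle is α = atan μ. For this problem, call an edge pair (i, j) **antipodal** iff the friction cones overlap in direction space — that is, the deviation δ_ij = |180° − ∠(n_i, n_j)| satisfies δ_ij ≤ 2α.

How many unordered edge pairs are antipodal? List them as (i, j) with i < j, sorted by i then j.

α = atan 0.55 = 28.81°;  2α = 57.62°
n_0 = (+0.9840, +0.1783)
n_1 = (+0.7585, +0.6517)
n_2 = (+0.1338, +0.9910)
n_3 = (-0.6393, +0.7689)
n_4 = (-0.9990, -0.0456)
n_5 = (-0.4342, -0.9008)
n_6 = (+0.4865, -0.8737)
n_7 = (+0.9339, -0.3574)
  (0,1): δ = 149.60°  ·
  (0,2): δ = 107.96°  ·
  (0,3): δ = 60.53°  ·
  (0,4): δ = 7.66°  ✓
  (0,5): δ = 53.99°  ✓
  (0,6): δ = 108.84°  ·
  (0,7): δ = 148.79°  ·
  (1,2): δ = 138.36°  ·
  (1,3): δ = 90.93°  ·
  (1,4): δ = 38.06°  ✓
  (1,5): δ = 23.60°  ✓
  (1,6): δ = 78.44°  ·
  (1,7): δ = 118.39°  ·
  (2,3): δ = 132.57°  ·
  (2,4): δ = 79.70°  ·
  (2,5): δ = 18.05°  ✓
  (2,6): δ = 36.80°  ✓
  (2,7): δ = 76.75°  ·
  (3,4): δ = 127.13°  ·
  (3,5): δ = 65.48°  ·
  (3,6): δ = 10.63°  ✓
  (3,7): δ = 29.32°  ✓
  (4,5): δ = 118.35°  ·
  (4,6): δ = 63.50°  ·
  (4,7): δ = 23.56°  ✓
  (5,6): δ = 125.15°  ·
  (5,7): δ = 85.21°  ·
  (6,7): δ = 140.05°  ·
antipodal pairs: 9

count = 9; pairs: (0,4), (0,5), (1,4), (1,5), (2,5), (2,6), (3,6), (3,7), (4,7)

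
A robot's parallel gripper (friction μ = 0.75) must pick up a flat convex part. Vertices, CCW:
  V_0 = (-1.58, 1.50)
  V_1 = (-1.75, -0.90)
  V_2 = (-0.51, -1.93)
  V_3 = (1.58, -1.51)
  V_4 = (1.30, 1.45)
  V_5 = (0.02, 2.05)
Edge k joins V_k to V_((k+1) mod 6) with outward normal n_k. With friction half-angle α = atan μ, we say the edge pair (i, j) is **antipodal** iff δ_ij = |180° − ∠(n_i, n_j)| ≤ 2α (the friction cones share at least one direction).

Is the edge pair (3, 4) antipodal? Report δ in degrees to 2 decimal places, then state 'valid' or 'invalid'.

δ = 120.52°, invalid

α = atan 0.75 = 36.87°;  2α = 73.74°
edge 3: e_3 = (-0.28, +2.96);  n_3 = (+0.9956, +0.0942)
edge 4: e_4 = (-1.28, +0.60);  n_4 = (+0.4244, +0.9055)
∠(n_3, n_4) = 59.48°
δ = |180° − 59.48°| = 120.52°
120.52° > 2α = 73.74°  →  invalid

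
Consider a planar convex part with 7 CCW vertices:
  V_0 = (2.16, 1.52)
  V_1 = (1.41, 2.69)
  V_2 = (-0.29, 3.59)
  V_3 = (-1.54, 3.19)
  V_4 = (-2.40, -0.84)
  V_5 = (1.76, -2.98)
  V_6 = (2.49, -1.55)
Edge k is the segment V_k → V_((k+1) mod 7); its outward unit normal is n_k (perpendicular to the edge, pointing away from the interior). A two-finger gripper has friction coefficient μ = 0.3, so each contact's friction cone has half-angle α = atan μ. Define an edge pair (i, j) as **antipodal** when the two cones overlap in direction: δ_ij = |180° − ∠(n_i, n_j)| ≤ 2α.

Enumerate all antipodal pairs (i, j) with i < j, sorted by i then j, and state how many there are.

count = 4; pairs: (0,4), (1,4), (3,5), (3,6)

α = atan 0.3 = 16.70°;  2α = 33.40°
n_0 = (+0.8419, +0.5397)
n_1 = (+0.4679, +0.8838)
n_2 = (-0.3048, +0.9524)
n_3 = (-0.9780, +0.2087)
n_4 = (-0.4574, -0.8892)
n_5 = (+0.8907, -0.4547)
n_6 = (+0.9943, +0.1069)
  (0,1): δ = 150.56°  ·
  (0,2): δ = 104.92°  ·
  (0,3): δ = 44.71°  ·
  (0,4): δ = 30.12°  ✓
  (0,5): δ = 120.30°  ·
  (0,6): δ = 153.47°  ·
  (1,2): δ = 134.36°  ·
  (1,3): δ = 74.15°  ·
  (1,4): δ = 0.67°  ✓
  (1,5): δ = 90.85°  ·
  (1,6): δ = 124.03°  ·
  (2,3): δ = 119.79°  ·
  (2,4): δ = 44.97°  ·
  (2,5): δ = 45.21°  ·
  (2,6): δ = 78.39°  ·
  (3,4): δ = 105.18°  ·
  (3,5): δ = 15.00°  ✓
  (3,6): δ = 18.18°  ✓
  (4,5): δ = 89.82°  ·
  (4,6): δ = 56.64°  ·
  (5,6): δ = 146.82°  ·
antipodal pairs: 4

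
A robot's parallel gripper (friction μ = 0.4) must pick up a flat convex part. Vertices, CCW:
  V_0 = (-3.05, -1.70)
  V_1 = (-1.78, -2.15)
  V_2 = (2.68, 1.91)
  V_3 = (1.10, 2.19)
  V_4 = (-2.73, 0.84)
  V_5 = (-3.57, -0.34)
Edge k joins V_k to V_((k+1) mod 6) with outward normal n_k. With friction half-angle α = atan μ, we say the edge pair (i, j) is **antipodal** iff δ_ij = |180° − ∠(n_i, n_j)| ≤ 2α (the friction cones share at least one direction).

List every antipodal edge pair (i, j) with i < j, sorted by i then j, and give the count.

α = atan 0.4 = 21.80°;  2α = 43.60°
n_0 = (-0.3340, -0.9426)
n_1 = (+0.6732, -0.7395)
n_2 = (+0.1745, +0.9847)
n_3 = (-0.3324, +0.9431)
n_4 = (-0.8147, +0.5799)
n_5 = (-0.9341, -0.3571)
  (0,1): δ = 118.18°  ·
  (0,2): δ = 9.46°  ✓
  (0,3): δ = 38.93°  ✓
  (0,4): δ = 74.07°  ·
  (0,5): δ = 130.44°  ·
  (1,2): δ = 52.36°  ·
  (1,3): δ = 22.90°  ✓
  (1,4): δ = 12.24°  ✓
  (1,5): δ = 68.61°  ·
  (2,3): δ = 150.53°  ·
  (2,4): δ = 115.40°  ·
  (2,5): δ = 59.03°  ·
  (3,4): δ = 144.86°  ·
  (3,5): δ = 88.49°  ·
  (4,5): δ = 123.63°  ·
antipodal pairs: 4

count = 4; pairs: (0,2), (0,3), (1,3), (1,4)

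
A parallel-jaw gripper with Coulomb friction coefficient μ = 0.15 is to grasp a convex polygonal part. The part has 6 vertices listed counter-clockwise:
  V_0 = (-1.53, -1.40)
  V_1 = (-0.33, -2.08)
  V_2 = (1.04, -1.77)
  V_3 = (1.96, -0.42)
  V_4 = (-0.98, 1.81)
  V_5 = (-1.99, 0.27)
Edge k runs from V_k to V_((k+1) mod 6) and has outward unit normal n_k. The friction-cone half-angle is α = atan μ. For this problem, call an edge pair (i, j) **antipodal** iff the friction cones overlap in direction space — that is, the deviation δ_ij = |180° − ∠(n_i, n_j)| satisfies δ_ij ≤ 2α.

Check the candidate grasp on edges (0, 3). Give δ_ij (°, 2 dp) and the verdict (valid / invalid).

δ = 7.64°, valid

α = atan 0.15 = 8.53°;  2α = 17.06°
edge 0: e_0 = (+1.20, -0.68);  n_0 = (-0.4930, -0.8700)
edge 3: e_3 = (-2.94, +2.23);  n_3 = (+0.6043, +0.7967)
∠(n_0, n_3) = 172.36°
δ = |180° − 172.36°| = 7.64°
7.64° ≤ 2α = 17.06°  →  valid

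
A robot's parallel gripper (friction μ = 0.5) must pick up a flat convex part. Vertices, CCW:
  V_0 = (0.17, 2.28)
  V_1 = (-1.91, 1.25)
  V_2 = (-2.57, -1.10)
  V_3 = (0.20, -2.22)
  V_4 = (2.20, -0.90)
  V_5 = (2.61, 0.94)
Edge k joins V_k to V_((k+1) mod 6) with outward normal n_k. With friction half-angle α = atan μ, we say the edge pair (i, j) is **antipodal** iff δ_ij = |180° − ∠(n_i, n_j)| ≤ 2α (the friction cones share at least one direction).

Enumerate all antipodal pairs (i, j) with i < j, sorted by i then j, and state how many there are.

α = atan 0.5 = 26.57°;  2α = 53.13°
n_0 = (-0.4438, +0.8961)
n_1 = (-0.9628, +0.2704)
n_2 = (-0.3749, -0.9271)
n_3 = (+0.5508, -0.8346)
n_4 = (+0.9761, -0.2175)
n_5 = (+0.4814, +0.8765)
  (0,1): δ = 132.03°  ·
  (0,2): δ = 48.36°  ✓
  (0,3): δ = 7.08°  ✓
  (0,4): δ = 51.09°  ✓
  (0,5): δ = 124.88°  ·
  (1,2): δ = 96.33°  ·
  (1,3): δ = 40.89°  ✓
  (1,4): δ = 3.13°  ✓
  (1,5): δ = 76.91°  ·
  (2,3): δ = 124.56°  ·
  (2,4): δ = 80.55°  ·
  (2,5): δ = 6.76°  ✓
  (3,4): δ = 135.99°  ·
  (3,5): δ = 62.20°  ·
  (4,5): δ = 106.21°  ·
antipodal pairs: 6

count = 6; pairs: (0,2), (0,3), (0,4), (1,3), (1,4), (2,5)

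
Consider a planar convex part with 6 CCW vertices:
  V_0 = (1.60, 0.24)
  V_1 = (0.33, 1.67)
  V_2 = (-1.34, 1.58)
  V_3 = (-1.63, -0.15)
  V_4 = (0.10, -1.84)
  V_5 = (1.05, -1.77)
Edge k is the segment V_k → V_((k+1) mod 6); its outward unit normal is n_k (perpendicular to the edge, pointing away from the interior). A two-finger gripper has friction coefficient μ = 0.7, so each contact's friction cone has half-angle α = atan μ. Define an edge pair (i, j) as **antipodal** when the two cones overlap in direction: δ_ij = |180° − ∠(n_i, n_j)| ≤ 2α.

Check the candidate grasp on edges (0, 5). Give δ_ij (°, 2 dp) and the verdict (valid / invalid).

α = atan 0.7 = 34.99°;  2α = 69.98°
edge 0: e_0 = (-1.27, +1.43);  n_0 = (+0.7477, +0.6640)
edge 5: e_5 = (+0.55, +2.01);  n_5 = (+0.9645, -0.2639)
∠(n_0, n_5) = 56.91°
δ = |180° − 56.91°| = 123.09°
123.09° > 2α = 69.98°  →  invalid

δ = 123.09°, invalid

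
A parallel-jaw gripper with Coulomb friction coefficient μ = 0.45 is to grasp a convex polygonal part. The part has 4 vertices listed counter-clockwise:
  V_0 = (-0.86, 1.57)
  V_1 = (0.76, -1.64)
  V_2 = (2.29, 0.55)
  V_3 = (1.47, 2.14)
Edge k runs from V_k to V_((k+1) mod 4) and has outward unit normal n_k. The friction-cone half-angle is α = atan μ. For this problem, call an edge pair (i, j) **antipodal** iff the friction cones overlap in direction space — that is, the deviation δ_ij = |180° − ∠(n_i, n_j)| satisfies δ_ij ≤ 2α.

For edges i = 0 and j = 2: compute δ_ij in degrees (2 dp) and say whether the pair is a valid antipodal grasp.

α = atan 0.45 = 24.23°;  2α = 48.46°
edge 0: e_0 = (+1.62, -3.21);  n_0 = (-0.8928, -0.4505)
edge 2: e_2 = (-0.82, +1.59);  n_2 = (+0.8888, +0.4584)
∠(n_0, n_2) = 179.50°
δ = |180° − 179.50°| = 0.50°
0.50° ≤ 2α = 48.46°  →  valid

δ = 0.50°, valid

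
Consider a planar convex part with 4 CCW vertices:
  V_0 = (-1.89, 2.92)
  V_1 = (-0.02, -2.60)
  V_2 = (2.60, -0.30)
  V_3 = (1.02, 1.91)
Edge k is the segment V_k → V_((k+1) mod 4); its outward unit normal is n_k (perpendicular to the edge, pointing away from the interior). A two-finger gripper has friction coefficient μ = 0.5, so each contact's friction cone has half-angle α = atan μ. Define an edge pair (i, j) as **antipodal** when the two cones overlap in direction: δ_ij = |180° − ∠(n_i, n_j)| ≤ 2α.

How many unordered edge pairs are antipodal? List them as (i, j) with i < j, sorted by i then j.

count = 2; pairs: (0,2), (0,3)

α = atan 0.5 = 26.57°;  2α = 53.13°
n_0 = (-0.9471, -0.3209)
n_1 = (+0.6597, -0.7515)
n_2 = (+0.8135, +0.5816)
n_3 = (+0.3279, +0.9447)
  (0,1): δ = 67.44°  ·
  (0,2): δ = 16.85°  ✓
  (0,3): δ = 52.14°  ✓
  (1,2): δ = 95.72°  ·
  (1,3): δ = 60.42°  ·
  (2,3): δ = 144.70°  ·
antipodal pairs: 2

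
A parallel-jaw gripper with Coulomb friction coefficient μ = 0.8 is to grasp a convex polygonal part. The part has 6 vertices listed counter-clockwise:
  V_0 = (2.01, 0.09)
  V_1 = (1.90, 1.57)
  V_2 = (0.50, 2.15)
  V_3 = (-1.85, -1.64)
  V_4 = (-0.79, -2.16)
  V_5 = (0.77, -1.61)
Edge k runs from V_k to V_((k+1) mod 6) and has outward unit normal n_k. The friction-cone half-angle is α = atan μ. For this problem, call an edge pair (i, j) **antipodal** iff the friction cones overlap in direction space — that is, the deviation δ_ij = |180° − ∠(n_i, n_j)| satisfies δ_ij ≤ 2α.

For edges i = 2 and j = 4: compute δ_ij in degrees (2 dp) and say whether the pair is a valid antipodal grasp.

δ = 38.78°, valid

α = atan 0.8 = 38.66°;  2α = 77.32°
edge 2: e_2 = (-2.35, -3.79);  n_2 = (-0.8499, +0.5270)
edge 4: e_4 = (+1.56, +0.55);  n_4 = (+0.3325, -0.9431)
∠(n_2, n_4) = 141.22°
δ = |180° − 141.22°| = 38.78°
38.78° ≤ 2α = 77.32°  →  valid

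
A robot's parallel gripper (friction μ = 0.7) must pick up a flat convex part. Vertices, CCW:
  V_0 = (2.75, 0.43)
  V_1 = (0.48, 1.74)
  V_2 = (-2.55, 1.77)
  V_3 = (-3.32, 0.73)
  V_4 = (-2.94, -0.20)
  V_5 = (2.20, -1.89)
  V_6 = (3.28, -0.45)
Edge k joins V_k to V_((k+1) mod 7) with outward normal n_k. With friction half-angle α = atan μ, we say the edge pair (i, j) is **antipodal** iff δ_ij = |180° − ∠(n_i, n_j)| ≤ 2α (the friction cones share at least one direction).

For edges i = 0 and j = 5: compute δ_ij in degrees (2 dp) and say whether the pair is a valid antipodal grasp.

δ = 83.12°, invalid

α = atan 0.7 = 34.99°;  2α = 69.98°
edge 0: e_0 = (-2.27, +1.31);  n_0 = (+0.4998, +0.8661)
edge 5: e_5 = (+1.08, +1.44);  n_5 = (+0.8000, -0.6000)
∠(n_0, n_5) = 96.88°
δ = |180° − 96.88°| = 83.12°
83.12° > 2α = 69.98°  →  invalid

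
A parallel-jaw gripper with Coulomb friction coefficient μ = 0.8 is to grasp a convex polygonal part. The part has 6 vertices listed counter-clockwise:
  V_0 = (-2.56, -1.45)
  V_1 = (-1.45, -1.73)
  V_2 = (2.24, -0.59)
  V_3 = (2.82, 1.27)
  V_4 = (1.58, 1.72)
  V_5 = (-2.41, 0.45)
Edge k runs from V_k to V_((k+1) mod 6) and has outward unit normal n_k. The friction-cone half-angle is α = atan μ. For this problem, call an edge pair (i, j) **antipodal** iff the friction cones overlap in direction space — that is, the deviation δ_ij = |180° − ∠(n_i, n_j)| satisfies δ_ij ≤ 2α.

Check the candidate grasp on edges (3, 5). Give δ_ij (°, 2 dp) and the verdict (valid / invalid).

α = atan 0.8 = 38.66°;  2α = 77.32°
edge 3: e_3 = (-1.24, +0.45);  n_3 = (+0.3411, +0.9400)
edge 5: e_5 = (-0.15, -1.90);  n_5 = (-0.9969, +0.0787)
∠(n_3, n_5) = 105.43°
δ = |180° − 105.43°| = 74.57°
74.57° ≤ 2α = 77.32°  →  valid

δ = 74.57°, valid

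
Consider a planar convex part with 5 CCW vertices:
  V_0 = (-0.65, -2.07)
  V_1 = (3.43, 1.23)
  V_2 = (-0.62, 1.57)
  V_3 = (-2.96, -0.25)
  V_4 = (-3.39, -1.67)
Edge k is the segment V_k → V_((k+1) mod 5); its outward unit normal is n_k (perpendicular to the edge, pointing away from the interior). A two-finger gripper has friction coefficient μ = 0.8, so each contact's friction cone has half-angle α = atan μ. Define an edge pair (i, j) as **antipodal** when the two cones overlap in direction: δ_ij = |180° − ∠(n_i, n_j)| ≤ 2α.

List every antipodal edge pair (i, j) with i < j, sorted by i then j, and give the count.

α = atan 0.8 = 38.66°;  2α = 77.32°
n_0 = (+0.6289, -0.7775)
n_1 = (+0.0837, +0.9965)
n_2 = (-0.6139, +0.7894)
n_3 = (-0.9571, +0.2898)
n_4 = (-0.1445, -0.9895)
  (0,1): δ = 43.77°  ✓
  (0,2): δ = 1.09°  ✓
  (0,3): δ = 34.19°  ✓
  (0,4): δ = 132.73°  ·
  (1,2): δ = 137.33°  ·
  (1,3): δ = 102.05°  ·
  (1,4): δ = 3.51°  ✓
  (2,3): δ = 144.72°  ·
  (2,4): δ = 46.18°  ✓
  (3,4): δ = 81.46°  ·
antipodal pairs: 5

count = 5; pairs: (0,1), (0,2), (0,3), (1,4), (2,4)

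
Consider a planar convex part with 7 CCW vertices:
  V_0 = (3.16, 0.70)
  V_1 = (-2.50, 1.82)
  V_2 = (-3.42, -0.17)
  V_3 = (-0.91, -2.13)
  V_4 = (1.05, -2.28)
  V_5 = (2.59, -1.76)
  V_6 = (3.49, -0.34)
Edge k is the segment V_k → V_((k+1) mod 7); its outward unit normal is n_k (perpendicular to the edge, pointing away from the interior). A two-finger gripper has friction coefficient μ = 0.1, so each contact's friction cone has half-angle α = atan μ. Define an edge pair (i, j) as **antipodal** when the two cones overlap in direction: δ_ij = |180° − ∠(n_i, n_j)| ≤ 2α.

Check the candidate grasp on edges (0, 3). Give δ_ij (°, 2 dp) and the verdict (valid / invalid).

δ = 6.82°, valid

α = atan 0.1 = 5.71°;  2α = 11.42°
edge 0: e_0 = (-5.66, +1.12);  n_0 = (+0.1941, +0.9810)
edge 3: e_3 = (+1.96, -0.15);  n_3 = (-0.0763, -0.9971)
∠(n_0, n_3) = 173.18°
δ = |180° − 173.18°| = 6.82°
6.82° ≤ 2α = 11.42°  →  valid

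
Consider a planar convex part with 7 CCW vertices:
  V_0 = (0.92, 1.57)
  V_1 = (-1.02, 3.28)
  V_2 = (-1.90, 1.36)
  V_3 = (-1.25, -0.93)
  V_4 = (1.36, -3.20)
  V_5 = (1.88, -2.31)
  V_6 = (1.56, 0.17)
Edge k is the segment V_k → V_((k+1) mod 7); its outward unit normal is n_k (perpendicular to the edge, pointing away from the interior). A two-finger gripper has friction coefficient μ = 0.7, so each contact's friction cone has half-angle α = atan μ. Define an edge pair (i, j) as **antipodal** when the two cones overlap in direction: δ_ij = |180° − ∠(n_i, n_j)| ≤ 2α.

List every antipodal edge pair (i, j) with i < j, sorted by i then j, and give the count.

count = 10; pairs: (0,2), (0,3), (1,4), (1,5), (1,6), (2,4), (2,5), (2,6), (3,5), (3,6)

α = atan 0.7 = 34.99°;  2α = 69.98°
n_0 = (+0.6612, +0.7502)
n_1 = (-0.9091, +0.4167)
n_2 = (-0.9620, -0.2731)
n_3 = (-0.6563, -0.7545)
n_4 = (+0.8634, -0.5045)
n_5 = (+0.9918, +0.1280)
n_6 = (+0.9095, +0.4158)
  (0,1): δ = 73.23°  ·
  (0,2): δ = 32.76°  ✓
  (0,3): δ = 0.38°  ✓
  (0,4): δ = 101.10°  ·
  (0,5): δ = 138.75°  ·
  (0,6): δ = 155.96°  ·
  (1,2): δ = 139.53°  ·
  (1,3): δ = 106.39°  ·
  (1,4): δ = 5.67°  ✓
  (1,5): δ = 31.98°  ✓
  (1,6): δ = 49.19°  ✓
  (2,3): δ = 146.86°  ·
  (2,4): δ = 46.14°  ✓
  (2,5): δ = 8.49°  ✓
  (2,6): δ = 8.72°  ✓
  (3,4): δ = 79.28°  ·
  (3,5): δ = 41.63°  ✓
  (3,6): δ = 24.42°  ✓
  (4,5): δ = 142.35°  ·
  (4,6): δ = 125.14°  ·
  (5,6): δ = 162.79°  ·
antipodal pairs: 10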